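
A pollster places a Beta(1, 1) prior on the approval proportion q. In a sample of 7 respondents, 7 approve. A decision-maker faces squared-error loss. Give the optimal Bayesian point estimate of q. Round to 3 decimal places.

0.889

Posterior: Beta(1+7, 1+0) = Beta(8, 1).
Since β = 1 ≤ 1 and α > 1, the Beta density is monotone increasing on [0,1]; the mode is at 1.
Mean = 8/(8+1) = 0.889.
Squared-error loss ⇒ the optimal estimator is the posterior mean.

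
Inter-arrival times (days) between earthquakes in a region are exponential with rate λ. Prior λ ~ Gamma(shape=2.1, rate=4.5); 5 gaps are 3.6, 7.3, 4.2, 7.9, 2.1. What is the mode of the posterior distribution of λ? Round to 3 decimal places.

0.206

Σ times = 25.1. Posterior: Gamma(shape = 2.1+5 = 7.1, rate = 4.5+25.1 = 29.6).
Mode = (α−1)/β = 6.1/29.6 = 0.206.
Mean = α/β = 7.1/29.6 = 0.240.
This is the posterior mode — the MAP estimate.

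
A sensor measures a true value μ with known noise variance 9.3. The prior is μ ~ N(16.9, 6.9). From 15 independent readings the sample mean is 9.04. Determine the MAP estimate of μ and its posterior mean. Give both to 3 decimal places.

MAP estimate = 9.688, posterior mean = 9.688

Posterior for μ is Normal. Precision-weighted mean: (1/6.9·16.9 + 15/9.3·9.04) / (1/6.9 + 15/9.3) = 9.688.
A Normal posterior is symmetric, so mode = mean.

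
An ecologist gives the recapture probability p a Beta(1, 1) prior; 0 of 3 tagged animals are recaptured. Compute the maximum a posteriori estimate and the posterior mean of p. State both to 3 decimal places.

MAP: 0.000. Posterior mean: 0.200.

Posterior: Beta(1+0, 1+3) = Beta(1, 4).
Since α = 1 ≤ 1 and β > 1, the Beta density is monotone decreasing on [0,1]; the mode is at 0.
Mean = 1/(1+4) = 0.200.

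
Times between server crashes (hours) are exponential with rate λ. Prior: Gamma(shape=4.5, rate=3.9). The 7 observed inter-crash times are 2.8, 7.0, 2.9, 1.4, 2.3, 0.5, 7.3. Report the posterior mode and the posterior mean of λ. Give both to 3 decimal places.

Σ times = 24.2. Posterior: Gamma(shape = 4.5+7 = 11.5, rate = 3.9+24.2 = 28.1).
Mode = (α−1)/β = 10.5/28.1 = 0.374.
Mean = α/β = 11.5/28.1 = 0.409.

MAP: 0.374. Posterior mean: 0.409.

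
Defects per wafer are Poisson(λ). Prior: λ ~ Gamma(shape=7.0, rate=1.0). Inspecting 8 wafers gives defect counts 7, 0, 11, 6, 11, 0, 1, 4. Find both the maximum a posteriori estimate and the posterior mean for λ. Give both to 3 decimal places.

MAP = 5.111; posterior mean = 5.222

Σ counts = 40. Posterior: Gamma(shape = 7.0+40 = 47.0, rate = 1.0+8 = 9.0).
Mode = (α−1)/β = 46.0/9.0 = 5.111.
Mean = α/β = 47.0/9.0 = 5.222.
Mean > mode: the posterior has a right tail.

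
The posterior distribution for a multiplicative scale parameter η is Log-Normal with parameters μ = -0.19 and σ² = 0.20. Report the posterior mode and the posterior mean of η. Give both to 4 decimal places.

η_MAP = 0.6771, E[η|data] = 0.9139

Mode = exp(μ − σ²) = exp(-0.39) = 0.6771.
Mean = exp(μ + σ²/2) = exp(-0.090) = 0.9139.
The posterior is right-skewed, so the mean exceeds the mode.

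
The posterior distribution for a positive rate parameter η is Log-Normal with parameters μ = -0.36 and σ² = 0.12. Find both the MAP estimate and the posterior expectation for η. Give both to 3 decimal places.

Mode = exp(μ − σ²) = exp(-0.48) = 0.619.
Mean = exp(μ + σ²/2) = exp(-0.300) = 0.741.

MAP = 0.619, posterior mean = 0.741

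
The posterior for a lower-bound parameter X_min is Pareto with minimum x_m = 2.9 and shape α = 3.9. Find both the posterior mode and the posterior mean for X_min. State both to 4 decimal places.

The Pareto density is strictly decreasing on [x_m, ∞), so the mode is x_m = 2.9000.
Mean = α·x_m/(α−1) = 3.9·2.9/2.9 = 3.9000.

MAP: 2.9000. Posterior mean: 3.9000.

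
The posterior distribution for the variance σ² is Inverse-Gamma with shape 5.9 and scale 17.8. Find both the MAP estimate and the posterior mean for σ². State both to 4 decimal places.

MAP = 2.5797; posterior mean = 3.6327

Mode = β/(α+1) = 17.8/6.9 = 2.5797.
Mean = β/(α−1) = 17.8/4.9 = 3.6327.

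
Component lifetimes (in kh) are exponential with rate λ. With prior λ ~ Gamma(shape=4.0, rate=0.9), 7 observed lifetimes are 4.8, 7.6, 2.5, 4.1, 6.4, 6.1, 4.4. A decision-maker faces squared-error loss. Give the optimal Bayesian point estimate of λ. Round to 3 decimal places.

Σ times = 35.9. Posterior: Gamma(shape = 4.0+7 = 11.0, rate = 0.9+35.9 = 36.8).
Mode = (α−1)/β = 10.0/36.8 = 0.272.
Mean = α/β = 11.0/36.8 = 0.299.
Squared-error loss ⇒ the optimal estimator is the posterior mean.

0.299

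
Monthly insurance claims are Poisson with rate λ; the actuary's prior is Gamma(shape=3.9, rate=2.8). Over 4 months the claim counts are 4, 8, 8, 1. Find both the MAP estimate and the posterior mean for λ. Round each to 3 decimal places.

Σ counts = 21. Posterior: Gamma(shape = 3.9+21 = 24.9, rate = 2.8+4 = 6.8).
Mode = (α−1)/β = 23.9/6.8 = 3.515.
Mean = α/β = 24.9/6.8 = 3.662.
Right-skewed posterior ⇒ mode < mean.

MAP = 3.515, posterior mean = 3.662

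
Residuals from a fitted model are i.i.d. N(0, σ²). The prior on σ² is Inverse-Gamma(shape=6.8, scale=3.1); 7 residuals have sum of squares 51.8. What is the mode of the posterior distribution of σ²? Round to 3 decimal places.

Posterior: Inverse-Gamma(shape = 6.8+7/2 = 10.3, scale = 3.1+51.8/2 = 29.0).
Mode = β/(α+1) = 29.0/11.3 = 2.566.
Mean = β/(α−1) = 29.0/9.3 = 3.118.
This is the posterior mode — the MAP estimate.

2.566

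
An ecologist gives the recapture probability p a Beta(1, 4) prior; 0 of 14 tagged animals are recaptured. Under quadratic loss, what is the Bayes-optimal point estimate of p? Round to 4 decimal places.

Posterior: Beta(1+0, 4+14) = Beta(1, 18).
Since α = 1 ≤ 1 and β > 1, the Beta density is monotone decreasing on [0,1]; the mode is at 0.
Mean = 1/(1+18) = 0.0526.
Quadratic loss ⇒ the optimal estimator is the posterior mean.

0.0526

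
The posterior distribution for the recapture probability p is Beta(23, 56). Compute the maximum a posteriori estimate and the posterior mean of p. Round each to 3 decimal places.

Mode = (23−1)/(23+56−2) = 22/77 = 0.286.
Mean = 23/(23+56) = 23/79 = 0.291.

maximum a posteriori estimate = 0.286, posterior mean = 0.291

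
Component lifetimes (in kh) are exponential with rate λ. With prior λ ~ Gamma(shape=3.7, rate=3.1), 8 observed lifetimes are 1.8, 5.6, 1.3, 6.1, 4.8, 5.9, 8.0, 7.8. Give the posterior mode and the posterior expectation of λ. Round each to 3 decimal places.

Σ times = 41.3. Posterior: Gamma(shape = 3.7+8 = 11.7, rate = 3.1+41.3 = 44.4).
Mode = (α−1)/β = 10.7/44.4 = 0.241.
Mean = α/β = 11.7/44.4 = 0.264.
Right-skewed posterior ⇒ mode < mean.

posterior mode = 0.241, posterior expectation = 0.264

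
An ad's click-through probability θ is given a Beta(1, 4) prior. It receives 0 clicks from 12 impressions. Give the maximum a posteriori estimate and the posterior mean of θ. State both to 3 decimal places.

Posterior: Beta(1+0, 4+12) = Beta(1, 16).
Since α = 1 ≤ 1 and β > 1, the Beta density is monotone decreasing on [0,1]; the mode is at 0.
Mean = 1/(1+16) = 0.059.

MAP = 0.000, posterior mean = 0.059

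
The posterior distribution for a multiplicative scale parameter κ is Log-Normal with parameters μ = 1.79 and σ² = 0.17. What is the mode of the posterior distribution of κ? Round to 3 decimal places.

5.053

Mode = exp(μ − σ²) = exp(1.62) = 5.053.
Mean = exp(μ + σ²/2) = exp(1.875) = 6.521.
This is the posterior mode — the MAP estimate.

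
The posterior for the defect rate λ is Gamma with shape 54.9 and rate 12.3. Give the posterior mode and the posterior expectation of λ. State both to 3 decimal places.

Mode = (α−1)/β = 53.9/12.3 = 4.382.
Mean = α/β = 54.9/12.3 = 4.463.

λ_MAP = 4.382, E[λ|data] = 4.463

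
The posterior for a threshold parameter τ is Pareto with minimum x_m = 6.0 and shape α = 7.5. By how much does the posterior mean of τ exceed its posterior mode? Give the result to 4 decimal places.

0.9231

The Pareto density is strictly decreasing on [x_m, ∞), so the mode is x_m = 6.0000.
Mean = α·x_m/(α−1) = 7.5·6.0/6.5 = 6.9231.
Difference = 6.9231 − 6.0000 = 0.9231.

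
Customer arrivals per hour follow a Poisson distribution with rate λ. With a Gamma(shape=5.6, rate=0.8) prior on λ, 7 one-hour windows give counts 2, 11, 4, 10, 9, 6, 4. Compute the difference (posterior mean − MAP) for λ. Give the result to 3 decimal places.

0.128

Σ counts = 46. Posterior: Gamma(shape = 5.6+46 = 51.6, rate = 0.8+7 = 7.8).
Mode = (α−1)/β = 50.6/7.8 = 6.487.
Mean = α/β = 51.6/7.8 = 6.615.
Difference = 6.615 − 6.487 = 0.128.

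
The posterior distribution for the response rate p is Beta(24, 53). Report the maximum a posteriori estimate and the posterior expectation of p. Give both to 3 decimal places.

p_MAP = 0.307, E[p|data] = 0.312

Mode = (24−1)/(24+53−2) = 23/75 = 0.307.
Mean = 24/(24+53) = 24/77 = 0.312.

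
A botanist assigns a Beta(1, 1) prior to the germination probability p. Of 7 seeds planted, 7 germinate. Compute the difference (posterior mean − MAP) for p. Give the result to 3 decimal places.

Posterior: Beta(1+7, 1+0) = Beta(8, 1).
Since β = 1 ≤ 1 and α > 1, the Beta density is monotone increasing on [0,1]; the mode is at 1.
Mean = 8/(8+1) = 0.889.
Difference = 0.889 − 1.000 = -0.111.

-0.111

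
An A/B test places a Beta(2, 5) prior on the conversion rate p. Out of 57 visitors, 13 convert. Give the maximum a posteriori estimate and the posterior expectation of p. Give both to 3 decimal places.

Posterior: Beta(2+13, 5+44) = Beta(15, 49).
Mode = (15−1)/(15+49−2) = 14/62 = 0.226.
Mean = 15/(15+49) = 15/64 = 0.234.

MAP: 0.226. Posterior mean: 0.234.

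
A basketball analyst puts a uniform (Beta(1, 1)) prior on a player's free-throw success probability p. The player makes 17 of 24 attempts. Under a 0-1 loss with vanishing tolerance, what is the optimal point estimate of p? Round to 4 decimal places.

Posterior: Beta(1+17, 1+7) = Beta(18, 8).
Mode = (18−1)/(18+8−2) = 17/24 = 0.7083.
With a flat prior the MAP equals the MLE, 17/24.
Mean = 18/(18+8) = 18/26 = 0.6923.
This is the posterior mode — the MAP estimate.

0.7083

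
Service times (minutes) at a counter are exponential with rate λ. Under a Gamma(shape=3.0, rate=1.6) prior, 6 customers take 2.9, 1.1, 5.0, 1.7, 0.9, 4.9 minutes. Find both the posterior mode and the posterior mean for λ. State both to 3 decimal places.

MAP = 0.442, posterior mean = 0.497

Σ times = 16.5. Posterior: Gamma(shape = 3.0+6 = 9.0, rate = 1.6+16.5 = 18.1).
Mode = (α−1)/β = 8.0/18.1 = 0.442.
Mean = α/β = 9.0/18.1 = 0.497.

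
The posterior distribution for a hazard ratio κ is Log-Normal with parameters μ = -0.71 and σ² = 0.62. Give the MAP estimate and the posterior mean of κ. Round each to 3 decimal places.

Mode = exp(μ − σ²) = exp(-1.33) = 0.264.
Mean = exp(μ + σ²/2) = exp(-0.400) = 0.670.

MAP: 0.264. Posterior mean: 0.670.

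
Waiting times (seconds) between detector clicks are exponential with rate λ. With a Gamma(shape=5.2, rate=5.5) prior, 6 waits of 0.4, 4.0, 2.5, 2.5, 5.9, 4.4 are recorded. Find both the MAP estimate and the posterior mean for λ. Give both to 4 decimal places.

MAP = 0.4048, posterior mean = 0.4444

Σ times = 19.7. Posterior: Gamma(shape = 5.2+6 = 11.2, rate = 5.5+19.7 = 25.2).
Mode = (α−1)/β = 10.2/25.2 = 0.4048.
Mean = α/β = 11.2/25.2 = 0.4444.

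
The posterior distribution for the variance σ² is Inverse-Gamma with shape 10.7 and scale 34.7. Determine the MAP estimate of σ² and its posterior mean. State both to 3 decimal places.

Mode = β/(α+1) = 34.7/11.7 = 2.966.
Mean = β/(α−1) = 34.7/9.7 = 3.577.

σ²_MAP = 2.966, E[σ²|data] = 3.577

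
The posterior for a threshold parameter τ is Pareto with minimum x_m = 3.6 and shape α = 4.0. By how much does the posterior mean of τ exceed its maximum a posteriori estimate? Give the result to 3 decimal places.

1.200

The Pareto density is strictly decreasing on [x_m, ∞), so the mode is x_m = 3.600.
Mean = α·x_m/(α−1) = 4.0·3.6/3.0 = 4.800.
Difference = 4.800 − 3.600 = 1.200.
The posterior is right-skewed, so the mean exceeds the mode.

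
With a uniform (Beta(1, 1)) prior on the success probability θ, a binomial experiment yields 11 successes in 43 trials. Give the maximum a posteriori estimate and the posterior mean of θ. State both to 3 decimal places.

MAP = 0.256, posterior mean = 0.267

Posterior: Beta(1+11, 1+32) = Beta(12, 33).
Mode = (12−1)/(12+33−2) = 11/43 = 0.256.
With a flat prior the MAP equals the MLE, 11/43.
Mean = 12/(12+33) = 12/45 = 0.267.
The mean is pulled above the mode by the posterior's right skew.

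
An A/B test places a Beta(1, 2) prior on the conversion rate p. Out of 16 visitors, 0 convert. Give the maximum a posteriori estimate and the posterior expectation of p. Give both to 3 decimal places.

Posterior: Beta(1+0, 2+16) = Beta(1, 18).
Since α = 1 ≤ 1 and β > 1, the Beta density is monotone decreasing on [0,1]; the mode is at 0.
Mean = 1/(1+18) = 0.053.
The posterior is right-skewed, so the mean exceeds the mode.

MAP = 0.000; posterior mean = 0.053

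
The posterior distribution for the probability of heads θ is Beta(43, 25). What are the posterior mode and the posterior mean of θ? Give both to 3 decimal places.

Mode = (43−1)/(43+25−2) = 42/66 = 0.636.
Mean = 43/(43+25) = 43/68 = 0.632.
Left-skewed posterior ⇒ mean < mode.

MAP = 0.636; posterior mean = 0.632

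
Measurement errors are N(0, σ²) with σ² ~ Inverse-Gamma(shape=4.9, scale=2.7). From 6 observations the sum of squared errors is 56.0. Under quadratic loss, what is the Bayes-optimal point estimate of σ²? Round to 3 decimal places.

Posterior: Inverse-Gamma(shape = 4.9+6/2 = 7.9, scale = 2.7+56.0/2 = 30.7).
Mode = β/(α+1) = 30.7/8.9 = 3.449.
Mean = β/(α−1) = 30.7/6.9 = 4.449.
Quadratic loss ⇒ the optimal estimator is the posterior mean.

4.449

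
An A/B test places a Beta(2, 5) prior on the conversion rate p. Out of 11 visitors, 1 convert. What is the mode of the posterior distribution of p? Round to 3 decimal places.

0.125

Posterior: Beta(2+1, 5+10) = Beta(3, 15).
Mode = (3−1)/(3+15−2) = 2/16 = 0.125.
Mean = 3/(3+15) = 3/18 = 0.167.
This is the posterior mode — the MAP estimate.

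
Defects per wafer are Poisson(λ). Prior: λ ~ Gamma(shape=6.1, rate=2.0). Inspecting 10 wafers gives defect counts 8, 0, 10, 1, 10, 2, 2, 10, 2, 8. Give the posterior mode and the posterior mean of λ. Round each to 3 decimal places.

MAP = 4.842; posterior mean = 4.925

Σ counts = 53. Posterior: Gamma(shape = 6.1+53 = 59.1, rate = 2.0+10 = 12.0).
Mode = (α−1)/β = 58.1/12.0 = 4.842.
Mean = α/β = 59.1/12.0 = 4.925.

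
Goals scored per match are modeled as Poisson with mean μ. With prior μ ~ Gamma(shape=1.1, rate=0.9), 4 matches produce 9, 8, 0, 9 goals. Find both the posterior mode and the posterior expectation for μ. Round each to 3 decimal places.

μ_MAP = 5.327, E[μ|data] = 5.531

Σ counts = 26. Posterior: Gamma(shape = 1.1+26 = 27.1, rate = 0.9+4 = 4.9).
Mode = (α−1)/β = 26.1/4.9 = 5.327.
Mean = α/β = 27.1/4.9 = 5.531.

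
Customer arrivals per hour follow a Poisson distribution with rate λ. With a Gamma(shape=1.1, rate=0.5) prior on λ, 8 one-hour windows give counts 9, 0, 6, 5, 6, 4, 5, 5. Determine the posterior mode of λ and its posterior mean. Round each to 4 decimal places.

Σ counts = 40. Posterior: Gamma(shape = 1.1+40 = 41.1, rate = 0.5+8 = 8.5).
Mode = (α−1)/β = 40.1/8.5 = 4.7176.
Mean = α/β = 41.1/8.5 = 4.8353.

MAP = 4.7176, posterior mean = 4.8353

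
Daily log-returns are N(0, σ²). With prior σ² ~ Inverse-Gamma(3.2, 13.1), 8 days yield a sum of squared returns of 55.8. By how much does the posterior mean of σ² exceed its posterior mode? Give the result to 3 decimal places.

1.613

Posterior: Inverse-Gamma(shape = 3.2+8/2 = 7.2, scale = 13.1+55.8/2 = 41.0).
Mode = β/(α+1) = 41.0/8.2 = 5.000.
Mean = β/(α−1) = 41.0/6.2 = 6.613.
Difference = 6.613 − 5.000 = 1.613.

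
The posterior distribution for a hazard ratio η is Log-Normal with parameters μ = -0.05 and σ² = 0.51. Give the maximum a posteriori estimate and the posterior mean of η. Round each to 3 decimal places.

Mode = exp(μ − σ²) = exp(-0.56) = 0.571.
Mean = exp(μ + σ²/2) = exp(0.205) = 1.228.
Mean > mode: the posterior has a right tail.

MAP = 0.571; posterior mean = 1.228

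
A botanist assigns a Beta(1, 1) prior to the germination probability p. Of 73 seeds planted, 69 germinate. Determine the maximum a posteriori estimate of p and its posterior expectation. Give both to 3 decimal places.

MAP = 0.945; posterior mean = 0.933

Posterior: Beta(1+69, 1+4) = Beta(70, 5).
Mode = (70−1)/(70+5−2) = 69/73 = 0.945.
With a flat prior the MAP equals the MLE, 69/73.
Mean = 70/(70+5) = 70/75 = 0.933.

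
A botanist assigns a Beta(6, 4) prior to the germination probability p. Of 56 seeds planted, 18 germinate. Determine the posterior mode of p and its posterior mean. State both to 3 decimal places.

Posterior: Beta(6+18, 4+38) = Beta(24, 42).
Mode = (24−1)/(24+42−2) = 23/64 = 0.359.
Mean = 24/(24+42) = 24/66 = 0.364.

MAP = 0.359; posterior mean = 0.364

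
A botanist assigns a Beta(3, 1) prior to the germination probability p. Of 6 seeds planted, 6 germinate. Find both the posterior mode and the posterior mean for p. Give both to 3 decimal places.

MAP = 1.000, posterior mean = 0.900

Posterior: Beta(3+6, 1+0) = Beta(9, 1).
Since β = 1 ≤ 1 and α > 1, the Beta density is monotone increasing on [0,1]; the mode is at 1.
Mean = 9/(9+1) = 0.900.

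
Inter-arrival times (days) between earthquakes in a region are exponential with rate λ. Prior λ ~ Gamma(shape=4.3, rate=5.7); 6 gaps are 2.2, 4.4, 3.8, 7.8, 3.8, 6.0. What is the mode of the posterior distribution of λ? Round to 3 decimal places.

0.276

Σ times = 28.0. Posterior: Gamma(shape = 4.3+6 = 10.3, rate = 5.7+28.0 = 33.7).
Mode = (α−1)/β = 9.3/33.7 = 0.276.
Mean = α/β = 10.3/33.7 = 0.306.
This is the posterior mode — the MAP estimate.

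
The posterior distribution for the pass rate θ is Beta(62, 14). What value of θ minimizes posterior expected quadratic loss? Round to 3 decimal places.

Mode = (62−1)/(62+14−2) = 61/74 = 0.824.
Mean = 62/(62+14) = 62/76 = 0.816.
Quadratic loss ⇒ the optimal estimator is the posterior mean.

0.816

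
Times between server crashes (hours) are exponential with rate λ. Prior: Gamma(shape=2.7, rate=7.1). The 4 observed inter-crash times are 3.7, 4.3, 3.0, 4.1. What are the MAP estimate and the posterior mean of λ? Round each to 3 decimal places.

λ_MAP = 0.257, E[λ|data] = 0.302

Σ times = 15.1. Posterior: Gamma(shape = 2.7+4 = 6.7, rate = 7.1+15.1 = 22.2).
Mode = (α−1)/β = 5.7/22.2 = 0.257.
Mean = α/β = 6.7/22.2 = 0.302.
Right-skewed posterior ⇒ mode < mean.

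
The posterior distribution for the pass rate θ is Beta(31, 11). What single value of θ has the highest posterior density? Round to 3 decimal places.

0.750

Mode = (31−1)/(31+11−2) = 30/40 = 0.750.
Mean = 31/(31+11) = 31/42 = 0.738.
This is the posterior mode — the MAP estimate.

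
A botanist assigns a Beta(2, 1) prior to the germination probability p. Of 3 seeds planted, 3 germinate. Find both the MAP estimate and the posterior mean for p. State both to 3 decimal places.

Posterior: Beta(2+3, 1+0) = Beta(5, 1).
Since β = 1 ≤ 1 and α > 1, the Beta density is monotone increasing on [0,1]; the mode is at 1.
Mean = 5/(5+1) = 0.833.

p_MAP = 1.000, E[p|data] = 0.833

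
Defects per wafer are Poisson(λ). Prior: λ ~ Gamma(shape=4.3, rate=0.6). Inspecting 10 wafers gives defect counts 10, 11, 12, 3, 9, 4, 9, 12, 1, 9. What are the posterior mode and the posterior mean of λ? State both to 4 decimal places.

MAP = 7.8585; posterior mean = 7.9528

Σ counts = 80. Posterior: Gamma(shape = 4.3+80 = 84.3, rate = 0.6+10 = 10.6).
Mode = (α−1)/β = 83.3/10.6 = 7.8585.
Mean = α/β = 84.3/10.6 = 7.9528.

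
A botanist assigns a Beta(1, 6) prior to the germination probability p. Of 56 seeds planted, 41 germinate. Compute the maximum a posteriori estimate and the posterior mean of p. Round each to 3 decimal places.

Posterior: Beta(1+41, 6+15) = Beta(42, 21).
Mode = (42−1)/(42+21−2) = 41/61 = 0.672.
Mean = 42/(42+21) = 42/63 = 0.667.
Left-skewed posterior ⇒ mean < mode.

MAP: 0.672. Posterior mean: 0.667.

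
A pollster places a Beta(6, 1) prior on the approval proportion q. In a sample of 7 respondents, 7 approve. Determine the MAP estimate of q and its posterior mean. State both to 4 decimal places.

MAP = 1.0000; posterior mean = 0.9286

Posterior: Beta(6+7, 1+0) = Beta(13, 1).
Since β = 1 ≤ 1 and α > 1, the Beta density is monotone increasing on [0,1]; the mode is at 1.
Mean = 13/(13+1) = 0.9286.
Left-skewed posterior ⇒ mean < mode.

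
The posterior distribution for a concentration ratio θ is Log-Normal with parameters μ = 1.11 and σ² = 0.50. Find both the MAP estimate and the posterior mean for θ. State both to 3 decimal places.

Mode = exp(μ − σ²) = exp(0.61) = 1.840.
Mean = exp(μ + σ²/2) = exp(1.360) = 3.896.

θ_MAP = 1.840, E[θ|data] = 3.896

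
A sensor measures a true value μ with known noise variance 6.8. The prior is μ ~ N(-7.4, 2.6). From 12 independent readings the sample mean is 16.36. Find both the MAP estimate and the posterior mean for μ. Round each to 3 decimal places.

MAP = 12.108, posterior mean = 12.108

Posterior for μ is Normal. Precision-weighted mean: (1/2.6·-7.4 + 12/6.8·16.36) / (1/2.6 + 12/6.8) = 12.108.
A Normal posterior is symmetric, so mode = mean.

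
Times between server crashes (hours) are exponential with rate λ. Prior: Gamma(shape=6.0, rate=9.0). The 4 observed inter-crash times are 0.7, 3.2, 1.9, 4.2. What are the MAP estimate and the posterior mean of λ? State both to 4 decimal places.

Σ times = 10.0. Posterior: Gamma(shape = 6.0+4 = 10.0, rate = 9.0+10.0 = 19.0).
Mode = (α−1)/β = 9.0/19.0 = 0.4737.
Mean = α/β = 10.0/19.0 = 0.5263.

MAP = 0.4737, posterior mean = 0.5263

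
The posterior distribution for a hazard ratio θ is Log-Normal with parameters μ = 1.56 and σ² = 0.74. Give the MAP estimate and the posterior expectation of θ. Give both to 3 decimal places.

Mode = exp(μ − σ²) = exp(0.82) = 2.270.
Mean = exp(μ + σ²/2) = exp(1.930) = 6.890.

MAP = 2.270, posterior mean = 6.890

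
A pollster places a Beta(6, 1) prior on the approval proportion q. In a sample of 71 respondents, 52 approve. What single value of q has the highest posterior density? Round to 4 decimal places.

Posterior: Beta(6+52, 1+19) = Beta(58, 20).
Mode = (58−1)/(58+20−2) = 57/76 = 0.7500.
Mean = 58/(58+20) = 58/78 = 0.7436.
This is the posterior mode — the MAP estimate.

0.7500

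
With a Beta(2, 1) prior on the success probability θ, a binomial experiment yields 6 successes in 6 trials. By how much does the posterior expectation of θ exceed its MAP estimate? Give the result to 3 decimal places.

Posterior: Beta(2+6, 1+0) = Beta(8, 1).
Since β = 1 ≤ 1 and α > 1, the Beta density is monotone increasing on [0,1]; the mode is at 1.
Mean = 8/(8+1) = 0.889.
Difference = 0.889 − 1.000 = -0.111.
Left-skewed posterior ⇒ mean < mode.

-0.111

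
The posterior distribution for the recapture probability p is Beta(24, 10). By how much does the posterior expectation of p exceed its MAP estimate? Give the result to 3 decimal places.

-0.013

Mode = (24−1)/(24+10−2) = 23/32 = 0.719.
Mean = 24/(24+10) = 24/34 = 0.706.
Difference = 0.706 − 0.719 = -0.013.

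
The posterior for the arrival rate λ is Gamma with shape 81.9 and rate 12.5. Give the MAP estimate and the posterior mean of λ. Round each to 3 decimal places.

MAP = 6.472, posterior mean = 6.552

Mode = (α−1)/β = 80.9/12.5 = 6.472.
Mean = α/β = 81.9/12.5 = 6.552.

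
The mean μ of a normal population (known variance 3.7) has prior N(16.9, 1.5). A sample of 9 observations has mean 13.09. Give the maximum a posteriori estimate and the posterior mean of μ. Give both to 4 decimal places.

Posterior for μ is Normal. Precision-weighted mean: (1/1.5·16.9 + 9/3.7·13.09) / (1/1.5 + 9/3.7) = 13.9096.
A Normal posterior is symmetric, so mode = mean.

μ_MAP = 13.9096, E[μ|data] = 13.9096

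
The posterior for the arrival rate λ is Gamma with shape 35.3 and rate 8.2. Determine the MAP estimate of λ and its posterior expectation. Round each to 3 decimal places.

MAP = 4.183; posterior mean = 4.305

Mode = (α−1)/β = 34.3/8.2 = 4.183.
Mean = α/β = 35.3/8.2 = 4.305.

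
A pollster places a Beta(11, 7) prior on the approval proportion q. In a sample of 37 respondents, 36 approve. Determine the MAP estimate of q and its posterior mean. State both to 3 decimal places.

MAP: 0.868. Posterior mean: 0.855.

Posterior: Beta(11+36, 7+1) = Beta(47, 8).
Mode = (47−1)/(47+8−2) = 46/53 = 0.868.
Mean = 47/(47+8) = 47/55 = 0.855.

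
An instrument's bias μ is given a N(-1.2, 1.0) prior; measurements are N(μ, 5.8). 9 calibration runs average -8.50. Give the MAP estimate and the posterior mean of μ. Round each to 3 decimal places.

μ_MAP = -5.639, E[μ|data] = -5.639

Posterior for μ is Normal. Precision-weighted mean: (1/1.0·-1.2 + 9/5.8·-8.50) / (1/1.0 + 9/5.8) = -5.639.
A Normal posterior is symmetric, so mode = mean.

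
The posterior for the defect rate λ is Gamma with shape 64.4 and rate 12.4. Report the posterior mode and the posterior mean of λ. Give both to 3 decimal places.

Mode = (α−1)/β = 63.4/12.4 = 5.113.
Mean = α/β = 64.4/12.4 = 5.194.

MAP = 5.113; posterior mean = 5.194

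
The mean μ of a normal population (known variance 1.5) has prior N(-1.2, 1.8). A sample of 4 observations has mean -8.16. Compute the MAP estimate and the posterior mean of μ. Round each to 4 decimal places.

Posterior for μ is Normal. Precision-weighted mean: (1/1.8·-1.2 + 4/1.5·-8.16) / (1/1.8 + 4/1.5) = -6.9600.
A Normal posterior is symmetric, so mode = mean.

MAP = -6.9600, posterior mean = -6.9600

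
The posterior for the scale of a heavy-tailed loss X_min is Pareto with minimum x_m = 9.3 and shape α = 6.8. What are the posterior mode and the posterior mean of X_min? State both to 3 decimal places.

The Pareto density is strictly decreasing on [x_m, ∞), so the mode is x_m = 9.300.
Mean = α·x_m/(α−1) = 6.8·9.3/5.8 = 10.903.

posterior mode = 9.300, posterior mean = 10.903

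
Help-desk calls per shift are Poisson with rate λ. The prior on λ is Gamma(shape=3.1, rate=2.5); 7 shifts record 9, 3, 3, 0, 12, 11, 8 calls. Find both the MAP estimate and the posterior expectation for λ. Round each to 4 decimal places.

Σ counts = 46. Posterior: Gamma(shape = 3.1+46 = 49.1, rate = 2.5+7 = 9.5).
Mode = (α−1)/β = 48.1/9.5 = 5.0632.
Mean = α/β = 49.1/9.5 = 5.1684.

λ_MAP = 5.0632, E[λ|data] = 5.1684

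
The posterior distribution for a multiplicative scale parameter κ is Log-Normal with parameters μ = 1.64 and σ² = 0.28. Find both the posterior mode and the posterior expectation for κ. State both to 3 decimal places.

posterior mode = 3.896, posterior expectation = 5.930

Mode = exp(μ − σ²) = exp(1.36) = 3.896.
Mean = exp(μ + σ²/2) = exp(1.780) = 5.930.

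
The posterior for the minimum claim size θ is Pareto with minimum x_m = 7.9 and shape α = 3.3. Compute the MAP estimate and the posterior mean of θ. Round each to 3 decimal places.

MAP = 7.900, posterior mean = 11.335

The Pareto density is strictly decreasing on [x_m, ∞), so the mode is x_m = 7.900.
Mean = α·x_m/(α−1) = 3.3·7.9/2.3 = 11.335.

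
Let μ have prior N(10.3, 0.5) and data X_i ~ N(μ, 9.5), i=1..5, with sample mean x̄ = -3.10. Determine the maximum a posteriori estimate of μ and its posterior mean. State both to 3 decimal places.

Posterior for μ is Normal. Precision-weighted mean: (1/0.5·10.3 + 5/9.5·-3.10) / (1/0.5 + 5/9.5) = 7.508.
A Normal posterior is symmetric, so mode = mean.

maximum a posteriori estimate = 7.508, posterior mean = 7.508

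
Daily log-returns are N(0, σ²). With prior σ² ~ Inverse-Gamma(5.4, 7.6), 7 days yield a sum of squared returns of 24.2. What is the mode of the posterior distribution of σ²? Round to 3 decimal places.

1.990

Posterior: Inverse-Gamma(shape = 5.4+7/2 = 8.9, scale = 7.6+24.2/2 = 19.7).
Mode = β/(α+1) = 19.7/9.9 = 1.990.
Mean = β/(α−1) = 19.7/7.9 = 2.494.
This is the posterior mode — the MAP estimate.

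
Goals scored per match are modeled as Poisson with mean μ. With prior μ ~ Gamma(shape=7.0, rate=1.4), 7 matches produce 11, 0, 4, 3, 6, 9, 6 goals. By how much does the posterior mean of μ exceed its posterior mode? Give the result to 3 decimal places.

0.119

Σ counts = 39. Posterior: Gamma(shape = 7.0+39 = 46.0, rate = 1.4+7 = 8.4).
Mode = (α−1)/β = 45.0/8.4 = 5.357.
Mean = α/β = 46.0/8.4 = 5.476.
Difference = 5.476 − 5.357 = 0.119.
Right-skewed posterior ⇒ mode < mean.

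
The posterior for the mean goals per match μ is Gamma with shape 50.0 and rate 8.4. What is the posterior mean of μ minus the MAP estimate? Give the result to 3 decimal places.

0.119

Mode = (α−1)/β = 49.0/8.4 = 5.833.
Mean = α/β = 50.0/8.4 = 5.952.
Difference = 5.952 − 5.833 = 0.119.
Right-skewed posterior ⇒ mode < mean.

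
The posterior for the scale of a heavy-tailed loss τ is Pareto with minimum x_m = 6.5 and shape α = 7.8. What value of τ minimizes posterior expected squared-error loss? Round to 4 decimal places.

The Pareto density is strictly decreasing on [x_m, ∞), so the mode is x_m = 6.5000.
Mean = α·x_m/(α−1) = 7.8·6.5/6.8 = 7.4559.
Squared-error loss ⇒ the optimal estimator is the posterior mean.

7.4559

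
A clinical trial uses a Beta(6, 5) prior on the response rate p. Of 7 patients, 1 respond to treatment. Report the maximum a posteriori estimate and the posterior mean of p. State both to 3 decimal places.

MAP = 0.375, posterior mean = 0.389

Posterior: Beta(6+1, 5+6) = Beta(7, 11).
Mode = (7−1)/(7+11−2) = 6/16 = 0.375.
Mean = 7/(7+11) = 7/18 = 0.389.
Mean > mode: the posterior has a right tail.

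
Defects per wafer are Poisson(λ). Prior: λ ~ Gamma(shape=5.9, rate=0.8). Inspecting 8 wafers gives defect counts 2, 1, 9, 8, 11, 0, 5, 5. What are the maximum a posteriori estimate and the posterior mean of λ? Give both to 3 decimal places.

MAP = 5.216, posterior mean = 5.330

Σ counts = 41. Posterior: Gamma(shape = 5.9+41 = 46.9, rate = 0.8+8 = 8.8).
Mode = (α−1)/β = 45.9/8.8 = 5.216.
Mean = α/β = 46.9/8.8 = 5.330.
The mean is pulled above the mode by the posterior's right skew.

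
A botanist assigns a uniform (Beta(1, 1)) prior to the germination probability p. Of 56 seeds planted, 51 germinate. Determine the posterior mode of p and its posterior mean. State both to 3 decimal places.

p_MAP = 0.911, E[p|data] = 0.897

Posterior: Beta(1+51, 1+5) = Beta(52, 6).
Mode = (52−1)/(52+6−2) = 51/56 = 0.911.
With a flat prior the MAP equals the MLE, 51/56.
Mean = 52/(52+6) = 52/58 = 0.897.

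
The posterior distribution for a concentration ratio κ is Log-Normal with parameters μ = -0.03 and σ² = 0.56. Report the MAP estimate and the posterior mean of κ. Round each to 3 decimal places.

Mode = exp(μ − σ²) = exp(-0.59) = 0.554.
Mean = exp(μ + σ²/2) = exp(0.250) = 1.284.

MAP = 0.554, posterior mean = 1.284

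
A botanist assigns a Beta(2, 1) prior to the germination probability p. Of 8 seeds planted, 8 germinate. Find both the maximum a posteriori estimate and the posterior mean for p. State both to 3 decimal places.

MAP = 1.000; posterior mean = 0.909

Posterior: Beta(2+8, 1+0) = Beta(10, 1).
Since β = 1 ≤ 1 and α > 1, the Beta density is monotone increasing on [0,1]; the mode is at 1.
Mean = 10/(10+1) = 0.909.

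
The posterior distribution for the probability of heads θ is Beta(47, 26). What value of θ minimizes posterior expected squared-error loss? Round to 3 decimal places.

0.644

Mode = (47−1)/(47+26−2) = 46/71 = 0.648.
Mean = 47/(47+26) = 47/73 = 0.644.
Squared-error loss ⇒ the optimal estimator is the posterior mean.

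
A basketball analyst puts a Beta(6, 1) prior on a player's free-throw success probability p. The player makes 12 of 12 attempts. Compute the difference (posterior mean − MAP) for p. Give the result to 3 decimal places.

-0.053

Posterior: Beta(6+12, 1+0) = Beta(18, 1).
Since β = 1 ≤ 1 and α > 1, the Beta density is monotone increasing on [0,1]; the mode is at 1.
Mean = 18/(18+1) = 0.947.
Difference = 0.947 − 1.000 = -0.053.
The mean is pulled below the mode by the posterior's left skew.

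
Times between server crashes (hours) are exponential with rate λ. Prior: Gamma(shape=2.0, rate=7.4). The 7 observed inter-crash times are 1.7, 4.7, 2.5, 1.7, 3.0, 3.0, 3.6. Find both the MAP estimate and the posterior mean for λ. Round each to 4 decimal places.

MAP = 0.2899, posterior mean = 0.3261

Σ times = 20.2. Posterior: Gamma(shape = 2.0+7 = 9.0, rate = 7.4+20.2 = 27.6).
Mode = (α−1)/β = 8.0/27.6 = 0.2899.
Mean = α/β = 9.0/27.6 = 0.3261.
The posterior is right-skewed, so the mean exceeds the mode.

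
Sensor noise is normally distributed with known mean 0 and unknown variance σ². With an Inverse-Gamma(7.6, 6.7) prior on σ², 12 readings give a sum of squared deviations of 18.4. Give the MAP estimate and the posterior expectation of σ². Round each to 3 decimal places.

σ²_MAP = 1.089, E[σ²|data] = 1.262

Posterior: Inverse-Gamma(shape = 7.6+12/2 = 13.6, scale = 6.7+18.4/2 = 15.9).
Mode = β/(α+1) = 15.9/14.6 = 1.089.
Mean = β/(α−1) = 15.9/12.6 = 1.262.
The posterior is right-skewed, so the mean exceeds the mode.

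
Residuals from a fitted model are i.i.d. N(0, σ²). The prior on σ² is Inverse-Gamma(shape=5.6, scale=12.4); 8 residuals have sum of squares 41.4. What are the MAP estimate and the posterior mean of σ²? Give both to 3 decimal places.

σ²_MAP = 3.123, E[σ²|data] = 3.849

Posterior: Inverse-Gamma(shape = 5.6+8/2 = 9.6, scale = 12.4+41.4/2 = 33.1).
Mode = β/(α+1) = 33.1/10.6 = 3.123.
Mean = β/(α−1) = 33.1/8.6 = 3.849.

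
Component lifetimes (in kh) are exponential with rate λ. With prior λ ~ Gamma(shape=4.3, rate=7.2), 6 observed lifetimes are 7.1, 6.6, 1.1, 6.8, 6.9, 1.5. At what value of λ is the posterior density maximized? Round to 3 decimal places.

0.250

Σ times = 30.0. Posterior: Gamma(shape = 4.3+6 = 10.3, rate = 7.2+30.0 = 37.2).
Mode = (α−1)/β = 9.3/37.2 = 0.250.
Mean = α/β = 10.3/37.2 = 0.277.
This is the posterior mode — the MAP estimate.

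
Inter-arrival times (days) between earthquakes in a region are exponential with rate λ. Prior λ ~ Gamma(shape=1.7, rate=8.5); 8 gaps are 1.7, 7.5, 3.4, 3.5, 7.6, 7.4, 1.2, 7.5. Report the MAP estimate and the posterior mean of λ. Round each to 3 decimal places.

Σ times = 39.8. Posterior: Gamma(shape = 1.7+8 = 9.7, rate = 8.5+39.8 = 48.3).
Mode = (α−1)/β = 8.7/48.3 = 0.180.
Mean = α/β = 9.7/48.3 = 0.201.
The posterior is right-skewed, so the mean exceeds the mode.

MAP = 0.180; posterior mean = 0.201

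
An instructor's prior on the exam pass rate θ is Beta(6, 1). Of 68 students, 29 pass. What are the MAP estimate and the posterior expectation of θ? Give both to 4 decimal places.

Posterior: Beta(6+29, 1+39) = Beta(35, 40).
Mode = (35−1)/(35+40−2) = 34/73 = 0.4658.
Mean = 35/(35+40) = 35/75 = 0.4667.
Right-skewed posterior ⇒ mode < mean.

θ_MAP = 0.4658, E[θ|data] = 0.4667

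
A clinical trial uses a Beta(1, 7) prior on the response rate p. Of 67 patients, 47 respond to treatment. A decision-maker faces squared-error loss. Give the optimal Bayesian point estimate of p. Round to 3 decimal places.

Posterior: Beta(1+47, 7+20) = Beta(48, 27).
Mode = (48−1)/(48+27−2) = 47/73 = 0.644.
Mean = 48/(48+27) = 48/75 = 0.640.
Squared-error loss ⇒ the optimal estimator is the posterior mean.

0.640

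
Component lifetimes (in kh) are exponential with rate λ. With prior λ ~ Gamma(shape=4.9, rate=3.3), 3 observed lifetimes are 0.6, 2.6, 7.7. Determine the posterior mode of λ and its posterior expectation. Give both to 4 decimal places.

Σ times = 10.9. Posterior: Gamma(shape = 4.9+3 = 7.9, rate = 3.3+10.9 = 14.2).
Mode = (α−1)/β = 6.9/14.2 = 0.4859.
Mean = α/β = 7.9/14.2 = 0.5563.
Right-skewed posterior ⇒ mode < mean.

λ_MAP = 0.4859, E[λ|data] = 0.5563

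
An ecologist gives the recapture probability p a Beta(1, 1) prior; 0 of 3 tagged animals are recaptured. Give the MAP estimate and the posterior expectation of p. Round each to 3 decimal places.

p_MAP = 0.000, E[p|data] = 0.200

Posterior: Beta(1+0, 1+3) = Beta(1, 4).
Since α = 1 ≤ 1 and β > 1, the Beta density is monotone decreasing on [0,1]; the mode is at 0.
Mean = 1/(1+4) = 0.200.
The mean is pulled above the mode by the posterior's right skew.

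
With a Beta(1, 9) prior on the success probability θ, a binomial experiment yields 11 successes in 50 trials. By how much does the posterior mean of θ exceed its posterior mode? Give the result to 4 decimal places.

0.0103

Posterior: Beta(1+11, 9+39) = Beta(12, 48).
Mode = (12−1)/(12+48−2) = 11/58 = 0.1897.
Mean = 12/(12+48) = 12/60 = 0.2000.
Difference = 0.2000 − 0.1897 = 0.0103.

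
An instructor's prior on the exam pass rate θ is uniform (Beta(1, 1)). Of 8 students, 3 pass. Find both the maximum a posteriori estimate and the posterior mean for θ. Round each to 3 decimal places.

MAP = 0.375, posterior mean = 0.400

Posterior: Beta(1+3, 1+5) = Beta(4, 6).
Mode = (4−1)/(4+6−2) = 3/8 = 0.375.
Mean = 4/(4+6) = 4/10 = 0.400.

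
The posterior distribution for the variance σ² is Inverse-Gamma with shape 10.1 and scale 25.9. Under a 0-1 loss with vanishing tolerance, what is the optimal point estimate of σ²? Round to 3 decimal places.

2.333

Mode = β/(α+1) = 25.9/11.1 = 2.333.
Mean = β/(α−1) = 25.9/9.1 = 2.846.
This is the posterior mode — the MAP estimate.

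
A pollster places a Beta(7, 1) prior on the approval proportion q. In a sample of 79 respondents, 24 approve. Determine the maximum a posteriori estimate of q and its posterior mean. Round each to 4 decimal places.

Posterior: Beta(7+24, 1+55) = Beta(31, 56).
Mode = (31−1)/(31+56−2) = 30/85 = 0.3529.
Mean = 31/(31+56) = 31/87 = 0.3563.

q_MAP = 0.3529, E[q|data] = 0.3563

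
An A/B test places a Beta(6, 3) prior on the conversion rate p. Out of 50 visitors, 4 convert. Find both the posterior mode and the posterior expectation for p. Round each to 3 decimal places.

Posterior: Beta(6+4, 3+46) = Beta(10, 49).
Mode = (10−1)/(10+49−2) = 9/57 = 0.158.
Mean = 10/(10+49) = 10/59 = 0.169.
Right-skewed posterior ⇒ mode < mean.

MAP: 0.158. Posterior mean: 0.169.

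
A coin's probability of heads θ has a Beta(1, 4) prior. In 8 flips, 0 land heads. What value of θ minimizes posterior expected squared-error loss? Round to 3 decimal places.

Posterior: Beta(1+0, 4+8) = Beta(1, 12).
Since α = 1 ≤ 1 and β > 1, the Beta density is monotone decreasing on [0,1]; the mode is at 0.
Mean = 1/(1+12) = 0.077.
Squared-error loss ⇒ the optimal estimator is the posterior mean.

0.077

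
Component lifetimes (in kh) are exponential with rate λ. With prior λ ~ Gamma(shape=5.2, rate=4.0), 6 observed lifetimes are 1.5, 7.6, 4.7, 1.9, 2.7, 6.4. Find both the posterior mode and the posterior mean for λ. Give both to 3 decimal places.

Σ times = 24.8. Posterior: Gamma(shape = 5.2+6 = 11.2, rate = 4.0+24.8 = 28.8).
Mode = (α−1)/β = 10.2/28.8 = 0.354.
Mean = α/β = 11.2/28.8 = 0.389.

posterior mode = 0.354, posterior mean = 0.389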